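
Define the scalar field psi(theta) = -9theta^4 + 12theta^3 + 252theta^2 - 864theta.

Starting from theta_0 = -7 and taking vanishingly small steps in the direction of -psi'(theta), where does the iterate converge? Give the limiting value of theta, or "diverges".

psi'(theta) = -36(theta - 3)(theta - 2)(theta + 4), so psi'(-7) = 9720.
Gradient descent moves in the -psi' direction, i.e. theta is decreasing.
There is no critical point below theta=-7, and psi' keeps the same sign, so the iterate runs off to −∞.

diverges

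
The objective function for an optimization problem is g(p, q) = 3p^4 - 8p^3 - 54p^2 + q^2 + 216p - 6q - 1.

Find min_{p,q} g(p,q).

-685

g(p,q) separates as A(p) + B(q) − 1, so its minimum is min A + min B − 1.
A'(p) = 12(p - 3)(p - 2)(p + 3) vanishes at p ∈ {-3, 2, 3}; B'(q) = 2q - 6 vanishes at q ∈ {3}.
Local minima of A (where A''>0): A(-3)=-675, A(3)=189. Local minima of B: B(3)=-9.
So the global minimum of g is A(-3) + B(3) − 1 = -675 − 9 − 1 = -685, attained at (-3, 3).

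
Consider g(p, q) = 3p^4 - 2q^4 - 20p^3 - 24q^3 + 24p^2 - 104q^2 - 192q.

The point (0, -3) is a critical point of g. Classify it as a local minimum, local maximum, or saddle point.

local minimum

The mixed partial ∂²g/∂p∂q is 0, so the Hessian at any point is diag(g_pp, g_qq) = diag(12(3p^2 - 10p + 4), -8(3q^2 + 18q + 26)).
At (0, -3): H = diag(48, 8).
Both eigenvalues are positive, so H is positive definite: a local minimum.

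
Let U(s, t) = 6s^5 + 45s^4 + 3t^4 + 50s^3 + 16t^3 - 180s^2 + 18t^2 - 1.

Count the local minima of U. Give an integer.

4

U separates as a function of s plus a function of t, so ∇U=0 decouples.
∂U/∂s = 30s(s - 1)(s + 3)(s + 4) = 0 at s ∈ {-4, -3, 0, 1}; ∂U/∂t = 12t(t + 1)(t + 3) = 0 at t ∈ {-3, -1, 0}.
The Hessian is diagonal: diag(U_ss, U_tt). Second derivatives: U_ss(-4)=-600, U_ss(-3)=360, U_ss(0)=-360, U_ss(1)=600; U_tt(-3)=72, U_tt(-1)=-24, U_tt(0)=36.
Local minima occur where both diagonal entries positive: (-3, -3), (-3, 0), (1, -3), (1, 0). Count: 4.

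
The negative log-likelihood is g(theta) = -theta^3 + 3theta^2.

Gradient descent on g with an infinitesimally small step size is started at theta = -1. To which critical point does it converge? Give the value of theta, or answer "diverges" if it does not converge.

0

g'(theta) = -3theta(theta - 2), so g'(-1) = -9.
Gradient descent moves in the -g' direction, i.e. theta is increasing.
The nearest critical point in that direction is theta = 0, where g'' = 6 > 0 (a local minimum). The iterate converges there.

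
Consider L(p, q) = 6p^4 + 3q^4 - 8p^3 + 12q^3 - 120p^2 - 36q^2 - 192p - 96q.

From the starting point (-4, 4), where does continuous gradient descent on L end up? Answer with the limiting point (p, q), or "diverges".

(-2, 2)

L is separable, so gradient descent decouples: p follows -∂L/∂p, q follows -∂L/∂q.
∂L/∂p = 24(p - 4)(p + 1)(p + 2); at p=-4 this is -1152, so p increases.
∂L/∂q = 12(q - 2)(q + 1)(q + 4); at q=4 this is 960, so q decreases.
p converges to its nearest critical value -2 (a local min of the p-part); q converges to 2. The iterate converges to (-2, 2).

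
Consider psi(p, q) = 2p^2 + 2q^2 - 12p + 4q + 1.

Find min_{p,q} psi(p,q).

psi(p,q) separates as A(p) + B(q) + 1, so its minimum is min A + min B + 1.
A'(p) = 4p - 12 vanishes at p ∈ {3}; B'(q) = 4q + 4 vanishes at q ∈ {-1}.
Local minima of A (where A''>0): A(3)=-18. Local minima of B: B(-1)=-2.
So the global minimum of psi is A(3) + B(-1) + 1 = -18 − 2 + 1 = -19, attained at (3, -1).

-19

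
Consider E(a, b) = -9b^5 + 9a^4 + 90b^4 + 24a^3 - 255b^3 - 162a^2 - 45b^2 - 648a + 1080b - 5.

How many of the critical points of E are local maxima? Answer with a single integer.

E separates as a function of a plus a function of b, so ∇E=0 decouples.
∂E/∂a = 36(a - 3)(a + 2)(a + 3) = 0 at a ∈ {-3, -2, 3}; ∂E/∂b = -45(b - 4)(b - 3)(b - 2)(b + 1) = 0 at b ∈ {-1, 2, 3, 4}.
The Hessian is diagonal: diag(E_aa, E_bb). Second derivatives: E_aa(-3)=216, E_aa(-2)=-180, E_aa(3)=1080; E_bb(-1)=2700, E_bb(2)=-270, E_bb(3)=180, E_bb(4)=-450.
Local maxima occur where both diagonal entries negative: (-2, 2), (-2, 4). Count: 2.

2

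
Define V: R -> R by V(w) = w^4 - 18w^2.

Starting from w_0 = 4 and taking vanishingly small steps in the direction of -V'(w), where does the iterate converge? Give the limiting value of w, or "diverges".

V'(w) = 4w(w - 3)(w + 3), so V'(4) = 112.
Gradient descent moves in the -V' direction, i.e. w is decreasing.
The nearest critical point in that direction is w = 3, where V'' = 72 > 0 (a local minimum). The iterate converges there.

3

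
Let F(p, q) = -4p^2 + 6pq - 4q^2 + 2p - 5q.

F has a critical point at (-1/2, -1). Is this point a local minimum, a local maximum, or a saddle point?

local maximum

The Hessian of F is constant: H = [[-8, 6], [6, -8]].
det(H) = (-8)·(-8) − 6² = 28.
det(H) > 0 and tr(H) = -16 < 0, so H is negative definite and the point is a local maximum.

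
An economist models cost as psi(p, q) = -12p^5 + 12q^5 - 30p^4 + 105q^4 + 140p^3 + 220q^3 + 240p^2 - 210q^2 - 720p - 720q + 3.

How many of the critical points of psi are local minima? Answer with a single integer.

psi separates as a function of p plus a function of q, so ∇psi=0 decouples.
∂psi/∂p = -60(p - 2)(p - 1)(p + 2)(p + 3) = 0 at p ∈ {-3, -2, 1, 2}; ∂psi/∂q = 60(q - 1)(q + 1)(q + 3)(q + 4) = 0 at q ∈ {-4, -3, -1, 1}.
The Hessian is diagonal: diag(psi_pp, psi_qq). Second derivatives: psi_pp(-3)=1200, psi_pp(-2)=-720, psi_pp(1)=720, psi_pp(2)=-1200; psi_qq(-4)=-900, psi_qq(-3)=480, psi_qq(-1)=-720, psi_qq(1)=2400.
Local minima occur where both diagonal entries positive: (-3, -3), (-3, 1), (1, -3), (1, 1). Count: 4.

4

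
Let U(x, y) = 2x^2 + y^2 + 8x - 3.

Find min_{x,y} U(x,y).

-11

U(x,y) separates as P(x) + Q(y) − 3, so its minimum is min P + min Q − 3.
P'(x) = 4x + 8 vanishes at x ∈ {-2}; Q'(y) = 2y vanishes at y ∈ {0}.
Local minima of P (where P''>0): P(-2)=-8. Local minima of Q: Q(0)=0.
So the global minimum of U is P(-2) + Q(0) − 3 = -8 + 0 − 3 = -11, attained at (-2, 0).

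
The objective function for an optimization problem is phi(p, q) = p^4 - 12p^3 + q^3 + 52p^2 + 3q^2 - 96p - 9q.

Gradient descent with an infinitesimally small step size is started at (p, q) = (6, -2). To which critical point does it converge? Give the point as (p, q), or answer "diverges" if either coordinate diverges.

phi is separable, so gradient descent decouples: p follows -∂phi/∂p, q follows -∂phi/∂q.
∂phi/∂p = 4(p - 4)(p - 3)(p - 2); at p=6 this is 96, so p decreases.
∂phi/∂q = 3(q - 1)(q + 3); at q=-2 this is -9, so q increases.
p converges to its nearest critical value 4 (a local min of the p-part); q converges to 1. The iterate converges to (4, 1).

(4, 1)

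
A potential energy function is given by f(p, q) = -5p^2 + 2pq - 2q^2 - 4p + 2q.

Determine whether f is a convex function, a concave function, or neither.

concave

f is quadratic, so its Hessian is the constant matrix H = [[-10, 2], [2, -4]].
det(H) = 36, tr(H) = -14.
det(H) > 0 and tr(H) < 0, so H is negative definite everywhere: concave.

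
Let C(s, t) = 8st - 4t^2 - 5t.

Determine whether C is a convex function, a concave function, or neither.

C is quadratic, so its Hessian is the constant matrix H = [[0, 8], [8, -8]].
det(H) = -64, tr(H) = -8.
det(H) < 0, so H is indefinite: neither convex nor concave.

neither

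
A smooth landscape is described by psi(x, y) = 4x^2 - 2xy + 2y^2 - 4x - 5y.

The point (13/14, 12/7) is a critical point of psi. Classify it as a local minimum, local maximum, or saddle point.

The Hessian of psi is constant: H = [[8, -2], [-2, 4]].
det(H) = 8·4 − (-2)² = 28.
det(H) > 0 and tr(H) = 12 > 0, so H is positive definite and the point is a local minimum.

local minimum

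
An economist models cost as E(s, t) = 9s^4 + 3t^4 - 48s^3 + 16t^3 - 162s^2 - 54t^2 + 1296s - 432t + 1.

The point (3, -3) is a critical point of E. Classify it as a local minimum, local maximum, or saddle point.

The mixed partial ∂²E/∂s∂t is 0, so the Hessian at any point is diag(E_ss, E_tt) = diag(36(3s^2 - 8s - 9), 12(3t^2 + 8t - 9)).
At (3, -3): H = diag(-216, -72).
Both eigenvalues are negative, so H is negative definite: a local maximum.

local maximum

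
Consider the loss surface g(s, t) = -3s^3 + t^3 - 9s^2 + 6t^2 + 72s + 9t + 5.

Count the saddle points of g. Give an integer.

g separates as a function of s plus a function of t, so ∇g=0 decouples.
∂g/∂s = -9(s - 2)(s + 4) = 0 at s ∈ {-4, 2}; ∂g/∂t = 3(t + 1)(t + 3) = 0 at t ∈ {-3, -1}.
The Hessian is diagonal: diag(g_ss, g_tt). Second derivatives: g_ss(-4)=54, g_ss(2)=-54; g_tt(-3)=-6, g_tt(-1)=6.
Saddle points occur where the two diagonal entries have opposite signs: (-4, -3), (2, -1). Count: 2.

2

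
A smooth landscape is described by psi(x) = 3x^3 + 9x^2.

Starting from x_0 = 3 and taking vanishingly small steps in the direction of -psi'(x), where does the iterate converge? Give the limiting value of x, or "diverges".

psi'(x) = 9x(x + 2), so psi'(3) = 135.
Gradient descent moves in the -psi' direction, i.e. x is decreasing.
The nearest critical point in that direction is x = 0, where psi'' = 18 > 0 (a local minimum). The iterate converges there.

0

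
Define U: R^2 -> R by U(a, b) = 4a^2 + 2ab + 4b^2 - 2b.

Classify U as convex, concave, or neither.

convex

U is quadratic, so its Hessian is the constant matrix H = [[8, 2], [2, 8]].
det(H) = 60, tr(H) = 16.
det(H) > 0 and tr(H) > 0, so H is positive definite everywhere: convex.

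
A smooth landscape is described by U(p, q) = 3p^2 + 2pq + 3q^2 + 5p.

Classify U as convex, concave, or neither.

U is quadratic, so its Hessian is the constant matrix H = [[6, 2], [2, 6]].
det(H) = 32, tr(H) = 12.
det(H) > 0 and tr(H) > 0, so H is positive definite everywhere: convex.

convex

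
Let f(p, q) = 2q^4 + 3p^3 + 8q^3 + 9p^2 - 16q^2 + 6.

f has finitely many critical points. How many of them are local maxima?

1

f separates as a function of p plus a function of q, so ∇f=0 decouples.
∂f/∂p = 9p(p + 2) = 0 at p ∈ {-2, 0}; ∂f/∂q = 8q(q - 1)(q + 4) = 0 at q ∈ {-4, 0, 1}.
The Hessian is diagonal: diag(f_pp, f_qq). Second derivatives: f_pp(-2)=-18, f_pp(0)=18; f_qq(-4)=160, f_qq(0)=-32, f_qq(1)=40.
Local maxima occur where both diagonal entries negative: (-2, 0). Count: 1.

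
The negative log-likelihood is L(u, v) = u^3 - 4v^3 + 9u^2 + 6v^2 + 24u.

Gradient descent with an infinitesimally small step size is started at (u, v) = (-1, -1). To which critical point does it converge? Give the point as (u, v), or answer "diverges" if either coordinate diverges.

(-2, 0)

L is separable, so gradient descent decouples: u follows -∂L/∂u, v follows -∂L/∂v.
∂L/∂u = 3(u + 2)(u + 4); at u=-1 this is 9, so u decreases.
∂L/∂v = -12v(v - 1); at v=-1 this is -24, so v increases.
u converges to its nearest critical value -2 (a local min of the u-part); v converges to 0. The iterate converges to (-2, 0).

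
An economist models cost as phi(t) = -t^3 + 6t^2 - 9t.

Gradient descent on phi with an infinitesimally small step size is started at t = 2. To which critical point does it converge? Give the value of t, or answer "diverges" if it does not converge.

phi'(t) = -3(t - 3)(t - 1), so phi'(2) = 3.
Gradient descent moves in the -phi' direction, i.e. t is decreasing.
The nearest critical point in that direction is t = 1, where phi'' = 6 > 0 (a local minimum). The iterate converges there.

1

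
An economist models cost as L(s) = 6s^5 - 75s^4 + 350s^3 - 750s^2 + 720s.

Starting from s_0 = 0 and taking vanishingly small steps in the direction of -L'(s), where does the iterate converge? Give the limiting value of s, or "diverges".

diverges

L'(s) = 30(s - 4)(s - 3)(s - 2)(s - 1), so L'(0) = 720.
Gradient descent moves in the -L' direction, i.e. s is decreasing.
There is no critical point below s=0, and L' keeps the same sign, so the iterate runs off to −∞.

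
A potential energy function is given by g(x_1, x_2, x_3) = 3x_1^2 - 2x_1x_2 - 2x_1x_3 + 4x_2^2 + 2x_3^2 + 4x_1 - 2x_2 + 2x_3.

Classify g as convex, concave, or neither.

g is quadratic, so its Hessian is the constant matrix H = [[6, -2, -2], [-2, 8, 0], [-2, 0, 4]].
Leading principal minors: 6, 44, 144.
All positive ⇒ H ≻ 0 ⇒ convex.

convex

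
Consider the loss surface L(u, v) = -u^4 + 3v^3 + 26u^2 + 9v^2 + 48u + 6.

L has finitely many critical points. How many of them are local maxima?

2

L separates as a function of u plus a function of v, so ∇L=0 decouples.
∂L/∂u = -4(u - 4)(u + 1)(u + 3) = 0 at u ∈ {-3, -1, 4}; ∂L/∂v = 9v(v + 2) = 0 at v ∈ {-2, 0}.
The Hessian is diagonal: diag(L_uu, L_vv). Second derivatives: L_uu(-3)=-56, L_uu(-1)=40, L_uu(4)=-140; L_vv(-2)=-18, L_vv(0)=18.
Local maxima occur where both diagonal entries negative: (-3, -2), (4, -2). Count: 2.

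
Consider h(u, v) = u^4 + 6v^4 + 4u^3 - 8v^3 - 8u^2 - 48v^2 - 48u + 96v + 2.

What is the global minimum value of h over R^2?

-302

h(u,v) separates as P(u) + Q(v) + 2, so its minimum is min P + min Q + 2.
P'(u) = 4(u - 2)(u + 2)(u + 3) vanishes at u ∈ {-3, -2, 2}; Q'(v) = 24(v - 2)(v - 1)(v + 2) vanishes at v ∈ {-2, 1, 2}.
Local minima of P (where P''>0): P(-3)=45, P(2)=-80. Local minima of Q: Q(-2)=-224, Q(2)=32.
So the global minimum of h is P(2) + Q(-2) + 2 = -80 − 224 + 2 = -302, attained at (2, -2).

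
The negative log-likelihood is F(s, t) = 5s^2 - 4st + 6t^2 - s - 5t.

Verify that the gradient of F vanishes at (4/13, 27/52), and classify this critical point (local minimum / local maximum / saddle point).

∇F = (10s - 4t - 1, -4s + 12t - 5); substituting (4/13, 27/52) gives ∇F = (0, 0), so (4/13, 27/52) is indeed a critical point.
The Hessian of F is constant: H = [[10, -4], [-4, 12]].
det(H) = 10·12 − (-4)² = 104.
det(H) > 0 and tr(H) = 22 > 0, so H is positive definite and the point is a local minimum.

local minimum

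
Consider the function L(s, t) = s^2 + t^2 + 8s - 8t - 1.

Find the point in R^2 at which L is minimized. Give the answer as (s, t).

L(s,t) separates as P(s) + Q(t) − 1, so its minimum is min P + min Q − 1.
P'(s) = 2s + 8 vanishes at s ∈ {-4}; Q'(t) = 2(t - 4) vanishes at t ∈ {4}.
Local minima of P (where P''>0): P(-4)=-16. Local minima of Q: Q(4)=-16.
So the global minimum of L is P(-4) + Q(4) − 1 = -16 − 16 − 1 = -33, attained at (-4, 4).

(-4, 4)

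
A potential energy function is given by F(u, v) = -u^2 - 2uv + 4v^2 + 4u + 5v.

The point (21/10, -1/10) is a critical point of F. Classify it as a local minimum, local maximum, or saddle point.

saddle point

The Hessian of F is constant: H = [[-2, -2], [-2, 8]].
det(H) = (-2)·8 − (-2)² = -20.
Since det(H) < 0, H is indefinite and the critical point is a saddle point.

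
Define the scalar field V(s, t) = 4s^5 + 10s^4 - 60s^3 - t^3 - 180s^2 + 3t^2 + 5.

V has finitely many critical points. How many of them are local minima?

2

V separates as a function of s plus a function of t, so ∇V=0 decouples.
∂V/∂s = 20s(s - 3)(s + 2)(s + 3) = 0 at s ∈ {-3, -2, 0, 3}; ∂V/∂t = -3t(t - 2) = 0 at t ∈ {0, 2}.
The Hessian is diagonal: diag(V_ss, V_tt). Second derivatives: V_ss(-3)=-360, V_ss(-2)=200, V_ss(0)=-360, V_ss(3)=1800; V_tt(0)=6, V_tt(2)=-6.
Local minima occur where both diagonal entries positive: (-2, 0), (3, 0). Count: 2.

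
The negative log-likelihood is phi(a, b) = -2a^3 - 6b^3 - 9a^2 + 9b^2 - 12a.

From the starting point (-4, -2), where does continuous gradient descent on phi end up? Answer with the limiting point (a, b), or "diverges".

(-2, 0)

phi is separable, so gradient descent decouples: a follows -∂phi/∂a, b follows -∂phi/∂b.
∂phi/∂a = -6(a + 1)(a + 2); at a=-4 this is -36, so a increases.
∂phi/∂b = -18b(b - 1); at b=-2 this is -108, so b increases.
a converges to its nearest critical value -2 (a local min of the a-part); b converges to 0. The iterate converges to (-2, 0).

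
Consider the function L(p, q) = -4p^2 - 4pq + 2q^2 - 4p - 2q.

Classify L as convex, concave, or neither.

neither

L is quadratic, so its Hessian is the constant matrix H = [[-8, -4], [-4, 4]].
det(H) = -48, tr(H) = -4.
det(H) < 0, so H is indefinite: neither convex nor concave.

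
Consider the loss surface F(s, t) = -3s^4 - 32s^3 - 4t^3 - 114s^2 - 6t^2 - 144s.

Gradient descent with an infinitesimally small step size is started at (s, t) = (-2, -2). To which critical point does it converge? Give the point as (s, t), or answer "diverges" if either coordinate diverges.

F is separable, so gradient descent decouples: s follows -∂F/∂s, t follows -∂F/∂t.
∂F/∂s = -12(s + 1)(s + 3)(s + 4); at s=-2 this is 24, so s decreases.
∂F/∂t = -12t(t + 1); at t=-2 this is -24, so t increases.
s converges to its nearest critical value -3 (a local min of the s-part); t converges to -1. The iterate converges to (-3, -1).

(-3, -1)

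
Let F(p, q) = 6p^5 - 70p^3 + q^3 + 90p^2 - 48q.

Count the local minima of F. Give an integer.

F separates as a function of p plus a function of q, so ∇F=0 decouples.
∂F/∂p = 30p(p - 2)(p - 1)(p + 3) = 0 at p ∈ {-3, 0, 1, 2}; ∂F/∂q = 3(q - 4)(q + 4) = 0 at q ∈ {-4, 4}.
The Hessian is diagonal: diag(F_pp, F_qq). Second derivatives: F_pp(-3)=-1800, F_pp(0)=180, F_pp(1)=-120, F_pp(2)=300; F_qq(-4)=-24, F_qq(4)=24.
Local minima occur where both diagonal entries positive: (0, 4), (2, 4). Count: 2.

2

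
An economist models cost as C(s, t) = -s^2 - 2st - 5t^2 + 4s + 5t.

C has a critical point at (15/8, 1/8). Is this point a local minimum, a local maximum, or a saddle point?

The Hessian of C is constant: H = [[-2, -2], [-2, -10]].
det(H) = (-2)·(-10) − (-2)² = 16.
det(H) > 0 and tr(H) = -12 < 0, so H is negative definite and the point is a local maximum.

local maximum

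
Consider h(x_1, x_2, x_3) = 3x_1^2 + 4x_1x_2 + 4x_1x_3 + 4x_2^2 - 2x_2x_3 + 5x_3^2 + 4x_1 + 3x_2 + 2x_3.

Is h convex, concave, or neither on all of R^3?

h is quadratic, so its Hessian is the constant matrix H = [[6, 4, 4], [4, 8, -2], [4, -2, 10]].
Leading principal minors: 6, 32, 104.
All positive ⇒ H ≻ 0 ⇒ convex.

convex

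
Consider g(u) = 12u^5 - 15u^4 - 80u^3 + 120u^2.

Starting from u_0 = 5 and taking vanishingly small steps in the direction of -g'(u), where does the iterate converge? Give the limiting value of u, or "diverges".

2

g'(u) = 60u(u - 2)(u - 1)(u + 2), so g'(5) = 25200.
Gradient descent moves in the -g' direction, i.e. u is decreasing.
The nearest critical point in that direction is u = 2, where g'' = 480 > 0 (a local minimum). The iterate converges there.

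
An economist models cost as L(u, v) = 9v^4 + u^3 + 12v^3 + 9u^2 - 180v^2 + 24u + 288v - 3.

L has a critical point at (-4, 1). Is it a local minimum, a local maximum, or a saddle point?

local maximum

The mixed partial ∂²L/∂u∂v is 0, so the Hessian at any point is diag(L_uu, L_vv) = diag(6(u + 3), 36(3v^2 + 2v - 10)).
At (-4, 1): H = diag(-6, -180).
Both eigenvalues are negative, so H is negative definite: a local maximum.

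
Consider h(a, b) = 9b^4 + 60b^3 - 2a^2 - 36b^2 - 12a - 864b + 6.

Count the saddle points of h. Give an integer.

h separates as a function of a plus a function of b, so ∇h=0 decouples.
∂h/∂a = -4(a + 3) = 0 at a ∈ {-3}; ∂h/∂b = 36(b - 2)(b + 3)(b + 4) = 0 at b ∈ {-4, -3, 2}.
The Hessian is diagonal: diag(h_aa, h_bb). Second derivatives: h_aa(-3)=-4; h_bb(-4)=216, h_bb(-3)=-180, h_bb(2)=1080.
Saddle points occur where the two diagonal entries have opposite signs: (-3, -4), (-3, 2). Count: 2.

2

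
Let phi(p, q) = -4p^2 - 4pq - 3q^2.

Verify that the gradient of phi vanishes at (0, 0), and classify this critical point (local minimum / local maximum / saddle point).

local maximum

∇phi = (-8p - 4q, -4p - 6q); substituting (0, 0) gives ∇phi = (0, 0), so (0, 0) is indeed a critical point.
The Hessian of phi is constant: H = [[-8, -4], [-4, -6]].
det(H) = (-8)·(-6) − (-4)² = 32.
det(H) > 0 and tr(H) = -14 < 0, so H is negative definite and the point is a local maximum.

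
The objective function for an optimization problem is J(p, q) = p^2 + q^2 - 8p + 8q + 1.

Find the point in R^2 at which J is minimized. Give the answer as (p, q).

J(p,q) separates as A(p) + B(q) + 1, so its minimum is min A + min B + 1.
A'(p) = 2p - 8 vanishes at p ∈ {4}; B'(q) = 2q + 8 vanishes at q ∈ {-4}.
Local minima of A (where A''>0): A(4)=-16. Local minima of B: B(-4)=-16.
So the global minimum of J is A(4) + B(-4) + 1 = -16 − 16 + 1 = -31, attained at (4, -4).

(4, -4)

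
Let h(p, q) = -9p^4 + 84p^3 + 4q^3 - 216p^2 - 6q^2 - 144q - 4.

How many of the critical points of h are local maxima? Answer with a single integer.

2

h separates as a function of p plus a function of q, so ∇h=0 decouples.
∂h/∂p = -36p(p - 4)(p - 3) = 0 at p ∈ {0, 3, 4}; ∂h/∂q = 12(q - 4)(q + 3) = 0 at q ∈ {-3, 4}.
The Hessian is diagonal: diag(h_pp, h_qq). Second derivatives: h_pp(0)=-432, h_pp(3)=108, h_pp(4)=-144; h_qq(-3)=-84, h_qq(4)=84.
Local maxima occur where both diagonal entries negative: (0, -3), (4, -3). Count: 2.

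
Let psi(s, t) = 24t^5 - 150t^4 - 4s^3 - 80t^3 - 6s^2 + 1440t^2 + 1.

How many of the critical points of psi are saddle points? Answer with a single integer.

4

psi separates as a function of s plus a function of t, so ∇psi=0 decouples.
∂psi/∂s = -12s(s + 1) = 0 at s ∈ {-1, 0}; ∂psi/∂t = 120t(t - 4)(t - 3)(t + 2) = 0 at t ∈ {-2, 0, 3, 4}.
The Hessian is diagonal: diag(psi_ss, psi_tt). Second derivatives: psi_ss(-1)=12, psi_ss(0)=-12; psi_tt(-2)=-7200, psi_tt(0)=2880, psi_tt(3)=-1800, psi_tt(4)=2880.
Saddle points occur where the two diagonal entries have opposite signs: (-1, -2), (-1, 3), (0, 0), (0, 4). Count: 4.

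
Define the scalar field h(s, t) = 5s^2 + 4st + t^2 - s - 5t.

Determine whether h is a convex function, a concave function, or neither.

convex

h is quadratic, so its Hessian is the constant matrix H = [[10, 4], [4, 2]].
det(H) = 4, tr(H) = 12.
det(H) > 0 and tr(H) > 0, so H is positive definite everywhere: convex.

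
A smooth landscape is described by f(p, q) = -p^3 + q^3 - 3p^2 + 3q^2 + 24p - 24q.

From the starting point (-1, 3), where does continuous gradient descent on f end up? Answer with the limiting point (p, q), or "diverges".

(-4, 2)

f is separable, so gradient descent decouples: p follows -∂f/∂p, q follows -∂f/∂q.
∂f/∂p = -3(p - 2)(p + 4); at p=-1 this is 27, so p decreases.
∂f/∂q = 3(q - 2)(q + 4); at q=3 this is 21, so q decreases.
p converges to its nearest critical value -4 (a local min of the p-part); q converges to 2. The iterate converges to (-4, 2).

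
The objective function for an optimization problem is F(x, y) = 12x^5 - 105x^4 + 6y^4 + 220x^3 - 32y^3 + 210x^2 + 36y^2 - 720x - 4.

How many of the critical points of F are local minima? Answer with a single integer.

F separates as a function of x plus a function of y, so ∇F=0 decouples.
∂F/∂x = 60(x - 4)(x - 3)(x - 1)(x + 1) = 0 at x ∈ {-1, 1, 3, 4}; ∂F/∂y = 24y(y - 3)(y - 1) = 0 at y ∈ {0, 1, 3}.
The Hessian is diagonal: diag(F_xx, F_yy). Second derivatives: F_xx(-1)=-2400, F_xx(1)=720, F_xx(3)=-480, F_xx(4)=900; F_yy(0)=72, F_yy(1)=-48, F_yy(3)=144.
Local minima occur where both diagonal entries positive: (1, 0), (1, 3), (4, 0), (4, 3). Count: 4.

4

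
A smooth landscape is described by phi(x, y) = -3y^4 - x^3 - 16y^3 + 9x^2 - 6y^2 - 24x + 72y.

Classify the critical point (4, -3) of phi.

local maximum

The mixed partial ∂²phi/∂x∂y is 0, so the Hessian at any point is diag(phi_xx, phi_yy) = diag(6(-x + 3), -12(3y^2 + 8y + 1)).
At (4, -3): H = diag(-6, -48).
Both eigenvalues are negative, so H is negative definite: a local maximum.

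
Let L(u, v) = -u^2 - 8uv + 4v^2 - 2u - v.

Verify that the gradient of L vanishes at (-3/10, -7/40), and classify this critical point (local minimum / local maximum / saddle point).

saddle point

∇L = (-2u - 8v - 2, -8u + 8v - 1); substituting (-3/10, -7/40) gives ∇L = (0, 0), so (-3/10, -7/40) is indeed a critical point.
The Hessian of L is constant: H = [[-2, -8], [-8, 8]].
det(H) = (-2)·8 − (-8)² = -80.
Since det(H) < 0, H is indefinite and the critical point is a saddle point.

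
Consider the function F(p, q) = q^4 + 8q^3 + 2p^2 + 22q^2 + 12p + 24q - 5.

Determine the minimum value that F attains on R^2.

-32

F(p,q) separates as A(p) + B(q) − 5, so its minimum is min A + min B − 5.
A'(p) = 4p + 12 vanishes at p ∈ {-3}; B'(q) = 4(q + 1)(q + 2)(q + 3) vanishes at q ∈ {-3, -2, -1}.
Local minima of A (where A''>0): A(-3)=-18. Local minima of B: B(-3)=-9, B(-1)=-9.
So the global minimum of F is A(-3) + B(-3) − 5 = -18 − 9 − 5 = -32, attained at (-3, -3).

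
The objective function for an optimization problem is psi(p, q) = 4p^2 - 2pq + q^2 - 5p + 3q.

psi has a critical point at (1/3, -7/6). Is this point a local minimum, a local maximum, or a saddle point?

The Hessian of psi is constant: H = [[8, -2], [-2, 2]].
det(H) = 8·2 − (-2)² = 12.
det(H) > 0 and tr(H) = 10 > 0, so H is positive definite and the point is a local minimum.

local minimum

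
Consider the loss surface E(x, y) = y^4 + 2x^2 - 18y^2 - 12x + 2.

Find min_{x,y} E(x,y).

-97

E(x,y) separates as P(x) + Q(y) + 2, so its minimum is min P + min Q + 2.
P'(x) = 4x - 12 vanishes at x ∈ {3}; Q'(y) = 4y(y - 3)(y + 3) vanishes at y ∈ {-3, 0, 3}.
Local minima of P (where P''>0): P(3)=-18. Local minima of Q: Q(-3)=-81, Q(3)=-81.
So the global minimum of E is P(3) + Q(-3) + 2 = -18 − 81 + 2 = -97, attained at (3, -3).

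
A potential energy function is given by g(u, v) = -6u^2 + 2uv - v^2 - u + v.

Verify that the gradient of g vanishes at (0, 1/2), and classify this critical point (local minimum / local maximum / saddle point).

∇g = (-12u + 2v - 1, 2u - 2v + 1); substituting (0, 1/2) gives ∇g = (0, 0), so (0, 1/2) is indeed a critical point.
The Hessian of g is constant: H = [[-12, 2], [2, -2]].
det(H) = (-12)·(-2) − 2² = 20.
det(H) > 0 and tr(H) = -14 < 0, so H is negative definite and the point is a local maximum.

local maximum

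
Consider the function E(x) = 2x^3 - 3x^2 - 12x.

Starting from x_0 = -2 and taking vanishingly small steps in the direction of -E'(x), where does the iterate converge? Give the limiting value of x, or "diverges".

diverges

E'(x) = 6(x - 2)(x + 1), so E'(-2) = 24.
Gradient descent moves in the -E' direction, i.e. x is decreasing.
There is no critical point below x=-2, and E' keeps the same sign, so the iterate runs off to −∞.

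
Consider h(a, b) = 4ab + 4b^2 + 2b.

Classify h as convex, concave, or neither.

neither

h is quadratic, so its Hessian is the constant matrix H = [[0, 4], [4, 8]].
det(H) = -16, tr(H) = 8.
det(H) < 0, so H is indefinite: neither convex nor concave.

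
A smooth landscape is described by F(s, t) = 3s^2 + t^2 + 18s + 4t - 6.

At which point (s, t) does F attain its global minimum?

F(s,t) separates as P(s) + Q(t) − 6, so its minimum is min P + min Q − 6.
P'(s) = 6s + 18 vanishes at s ∈ {-3}; Q'(t) = 2(t + 2) vanishes at t ∈ {-2}.
Local minima of P (where P''>0): P(-3)=-27. Local minima of Q: Q(-2)=-4.
So the global minimum of F is P(-3) + Q(-2) − 6 = -27 − 4 − 6 = -37, attained at (-3, -2).

(-3, -2)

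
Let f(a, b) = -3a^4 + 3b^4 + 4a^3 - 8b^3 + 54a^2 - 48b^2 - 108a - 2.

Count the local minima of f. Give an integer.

2

f separates as a function of a plus a function of b, so ∇f=0 decouples.
∂f/∂a = -12(a - 3)(a - 1)(a + 3) = 0 at a ∈ {-3, 1, 3}; ∂f/∂b = 12b(b - 4)(b + 2) = 0 at b ∈ {-2, 0, 4}.
The Hessian is diagonal: diag(f_aa, f_bb). Second derivatives: f_aa(-3)=-288, f_aa(1)=96, f_aa(3)=-144; f_bb(-2)=144, f_bb(0)=-96, f_bb(4)=288.
Local minima occur where both diagonal entries positive: (1, -2), (1, 4). Count: 2.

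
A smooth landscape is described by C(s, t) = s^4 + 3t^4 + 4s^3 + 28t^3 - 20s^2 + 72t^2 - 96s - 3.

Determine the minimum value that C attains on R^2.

C(s,t) separates as P(s) + Q(t) − 3, so its minimum is min P + min Q − 3.
P'(s) = 4(s - 3)(s + 2)(s + 4) vanishes at s ∈ {-4, -2, 3}; Q'(t) = 12t(t + 3)(t + 4) vanishes at t ∈ {-4, -3, 0}.
Local minima of P (where P''>0): P(-4)=64, P(3)=-279. Local minima of Q: Q(-4)=128, Q(0)=0.
So the global minimum of C is P(3) + Q(0) − 3 = -279 + 0 − 3 = -282, attained at (3, 0).

-282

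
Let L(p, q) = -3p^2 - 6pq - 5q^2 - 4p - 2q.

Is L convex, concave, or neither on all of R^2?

concave

L is quadratic, so its Hessian is the constant matrix H = [[-6, -6], [-6, -10]].
det(H) = 24, tr(H) = -16.
det(H) > 0 and tr(H) < 0, so H is negative definite everywhere: concave.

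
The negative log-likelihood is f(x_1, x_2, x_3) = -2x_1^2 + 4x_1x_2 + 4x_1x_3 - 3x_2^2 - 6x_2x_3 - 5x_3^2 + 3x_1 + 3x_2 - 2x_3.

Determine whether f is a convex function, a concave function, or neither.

f is quadratic, so its Hessian is the constant matrix H = [[-4, 4, 4], [4, -6, -6], [4, -6, -10]].
Leading principal minors: -4, 8, -32.
Signs alternate −, +, − ⇒ H ≺ 0 ⇒ concave.

concave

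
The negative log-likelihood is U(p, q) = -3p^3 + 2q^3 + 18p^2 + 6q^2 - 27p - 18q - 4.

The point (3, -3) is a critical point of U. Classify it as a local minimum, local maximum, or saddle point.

local maximum

The mixed partial ∂²U/∂p∂q is 0, so the Hessian at any point is diag(U_pp, U_qq) = diag(18(-p + 2), 12(q + 1)).
At (3, -3): H = diag(-18, -24).
Both eigenvalues are negative, so H is negative definite: a local maximum.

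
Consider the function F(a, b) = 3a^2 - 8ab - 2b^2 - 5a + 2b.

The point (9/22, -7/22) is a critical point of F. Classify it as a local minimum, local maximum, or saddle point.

The Hessian of F is constant: H = [[6, -8], [-8, -4]].
det(H) = 6·(-4) − (-8)² = -88.
Since det(H) < 0, H is indefinite and the critical point is a saddle point.

saddle point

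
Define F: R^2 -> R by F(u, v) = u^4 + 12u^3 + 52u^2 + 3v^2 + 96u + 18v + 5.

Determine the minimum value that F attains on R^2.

F(u,v) separates as P(u) + Q(v) + 5, so its minimum is min P + min Q + 5.
P'(u) = 4(u + 2)(u + 3)(u + 4) vanishes at u ∈ {-4, -3, -2}; Q'(v) = 6v + 18 vanishes at v ∈ {-3}.
Local minima of P (where P''>0): P(-4)=-64, P(-2)=-64. Local minima of Q: Q(-3)=-27.
So the global minimum of F is P(-4) + Q(-3) + 5 = -64 − 27 + 5 = -86, attained at (-4, -3).

-86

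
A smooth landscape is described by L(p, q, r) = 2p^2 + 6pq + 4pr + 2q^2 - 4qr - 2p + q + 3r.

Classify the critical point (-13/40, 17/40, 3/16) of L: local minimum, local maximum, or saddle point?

The Hessian is constant: H = [[4, 6, 4], [6, 4, -4], [4, -4, 0]].
Leading principal minors: Δ₁ = 4, Δ₂ = -20, Δ₃ = -320.
The minors fit neither the all-positive nor the alternating-sign pattern, so H is indefinite: a saddle point.

saddle point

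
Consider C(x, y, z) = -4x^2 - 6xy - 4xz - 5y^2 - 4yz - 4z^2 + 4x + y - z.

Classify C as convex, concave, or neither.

concave

C is quadratic, so its Hessian is the constant matrix H = [[-8, -6, -4], [-6, -10, -4], [-4, -4, -8]].
Leading principal minors: -8, 44, -256.
Signs alternate −, +, − ⇒ H ≺ 0 ⇒ concave.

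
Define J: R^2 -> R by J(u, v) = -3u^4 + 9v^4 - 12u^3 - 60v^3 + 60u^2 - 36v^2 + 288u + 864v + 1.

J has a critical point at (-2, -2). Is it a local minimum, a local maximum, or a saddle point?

local minimum

The mixed partial ∂²J/∂u∂v is 0, so the Hessian at any point is diag(J_uu, J_vv) = diag(12(-3u^2 - 6u + 10), 36(3v^2 - 10v - 2)).
At (-2, -2): H = diag(120, 1080).
Both eigenvalues are positive, so H is positive definite: a local minimum.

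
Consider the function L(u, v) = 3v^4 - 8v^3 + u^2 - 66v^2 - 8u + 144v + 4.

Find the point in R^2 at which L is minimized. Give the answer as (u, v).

(4, -3)

L(u,v) separates as P(u) + Q(v) + 4, so its minimum is min P + min Q + 4.
P'(u) = 2u - 8 vanishes at u ∈ {4}; Q'(v) = 12(v - 4)(v - 1)(v + 3) vanishes at v ∈ {-3, 1, 4}.
Local minima of P (where P''>0): P(4)=-16. Local minima of Q: Q(-3)=-567, Q(4)=-224.
So the global minimum of L is P(4) + Q(-3) + 4 = -16 − 567 + 4 = -579, attained at (4, -3).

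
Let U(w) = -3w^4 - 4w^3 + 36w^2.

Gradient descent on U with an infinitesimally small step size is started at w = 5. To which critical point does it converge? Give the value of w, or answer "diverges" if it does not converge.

U'(w) = -12w(w - 2)(w + 3), so U'(5) = -1440.
Gradient descent moves in the -U' direction, i.e. w is increasing.
There is no critical point above w=5, and U' keeps the same sign, so the iterate runs off to +∞.

diverges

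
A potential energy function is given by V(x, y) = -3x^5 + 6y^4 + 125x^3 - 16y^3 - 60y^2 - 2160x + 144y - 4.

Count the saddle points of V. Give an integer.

V separates as a function of x plus a function of y, so ∇V=0 decouples.
∂V/∂x = -15(x - 4)(x - 3)(x + 3)(x + 4) = 0 at x ∈ {-4, -3, 3, 4}; ∂V/∂y = 24(y - 3)(y - 1)(y + 2) = 0 at y ∈ {-2, 1, 3}.
The Hessian is diagonal: diag(V_xx, V_yy). Second derivatives: V_xx(-4)=840, V_xx(-3)=-630, V_xx(3)=630, V_xx(4)=-840; V_yy(-2)=360, V_yy(1)=-144, V_yy(3)=240.
Saddle points occur where the two diagonal entries have opposite signs: (-4, 1), (-3, -2), (-3, 3), (3, 1), (4, -2), (4, 3). Count: 6.

6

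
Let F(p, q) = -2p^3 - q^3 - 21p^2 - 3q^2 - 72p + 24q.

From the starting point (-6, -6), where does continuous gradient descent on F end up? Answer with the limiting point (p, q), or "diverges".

F is separable, so gradient descent decouples: p follows -∂F/∂p, q follows -∂F/∂q.
∂F/∂p = -6(p + 3)(p + 4); at p=-6 this is -36, so p increases.
∂F/∂q = -3(q - 2)(q + 4); at q=-6 this is -48, so q increases.
p converges to its nearest critical value -4 (a local min of the p-part); q converges to -4. The iterate converges to (-4, -4).

(-4, -4)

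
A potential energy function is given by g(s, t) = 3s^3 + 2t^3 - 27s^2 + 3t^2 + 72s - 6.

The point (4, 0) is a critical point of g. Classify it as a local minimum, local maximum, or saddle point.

local minimum

The mixed partial ∂²g/∂s∂t is 0, so the Hessian at any point is diag(g_ss, g_tt) = diag(18(s - 3), 6(2t + 1)).
At (4, 0): H = diag(18, 6).
Both eigenvalues are positive, so H is positive definite: a local minimum.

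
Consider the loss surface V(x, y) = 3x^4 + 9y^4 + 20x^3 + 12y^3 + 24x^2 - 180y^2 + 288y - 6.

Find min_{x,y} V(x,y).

-2630

V(x,y) separates as P(x) + Q(y) − 6, so its minimum is min P + min Q − 6.
P'(x) = 12x(x + 1)(x + 4) vanishes at x ∈ {-4, -1, 0}; Q'(y) = 36(y - 2)(y - 1)(y + 4) vanishes at y ∈ {-4, 1, 2}.
Local minima of P (where P''>0): P(-4)=-128, P(0)=0. Local minima of Q: Q(-4)=-2496, Q(2)=96.
So the global minimum of V is P(-4) + Q(-4) − 6 = -128 − 2496 − 6 = -2630, attained at (-4, -4).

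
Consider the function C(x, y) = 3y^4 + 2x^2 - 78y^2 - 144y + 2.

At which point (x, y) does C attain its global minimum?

(0, 4)

C(x,y) separates as P(x) + Q(y) + 2, so its minimum is min P + min Q + 2.
P'(x) = 4x vanishes at x ∈ {0}; Q'(y) = 12(y - 4)(y + 1)(y + 3) vanishes at y ∈ {-3, -1, 4}.
Local minima of P (where P''>0): P(0)=0. Local minima of Q: Q(-3)=-27, Q(4)=-1056.
So the global minimum of C is P(0) + Q(4) + 2 = 0 − 1056 + 2 = -1054, attained at (0, 4).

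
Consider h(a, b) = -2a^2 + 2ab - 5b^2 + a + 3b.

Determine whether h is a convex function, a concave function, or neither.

h is quadratic, so its Hessian is the constant matrix H = [[-4, 2], [2, -10]].
det(H) = 36, tr(H) = -14.
det(H) > 0 and tr(H) < 0, so H is negative definite everywhere: concave.

concave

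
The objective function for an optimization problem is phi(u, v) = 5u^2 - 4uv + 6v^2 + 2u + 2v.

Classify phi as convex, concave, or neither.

convex

phi is quadratic, so its Hessian is the constant matrix H = [[10, -4], [-4, 12]].
det(H) = 104, tr(H) = 22.
det(H) > 0 and tr(H) > 0, so H is positive definite everywhere: convex.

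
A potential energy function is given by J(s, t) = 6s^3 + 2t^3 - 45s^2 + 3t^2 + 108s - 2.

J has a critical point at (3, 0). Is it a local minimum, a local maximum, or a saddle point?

local minimum

The mixed partial ∂²J/∂s∂t is 0, so the Hessian at any point is diag(J_ss, J_tt) = diag(18(2s - 5), 6(2t + 1)).
At (3, 0): H = diag(18, 6).
Both eigenvalues are positive, so H is positive definite: a local minimum.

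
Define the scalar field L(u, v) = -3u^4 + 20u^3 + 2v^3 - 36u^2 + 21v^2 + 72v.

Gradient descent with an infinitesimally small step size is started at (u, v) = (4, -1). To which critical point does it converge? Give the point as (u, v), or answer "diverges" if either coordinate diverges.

L is separable, so gradient descent decouples: u follows -∂L/∂u, v follows -∂L/∂v.
∂L/∂u = -12u(u - 3)(u - 2); at u=4 this is -96, so u increases.
∂L/∂v = 6(v + 3)(v + 4); at v=-1 this is 36, so v decreases.
The u-coordinate has no critical point in that direction and runs off to infinity.

diverges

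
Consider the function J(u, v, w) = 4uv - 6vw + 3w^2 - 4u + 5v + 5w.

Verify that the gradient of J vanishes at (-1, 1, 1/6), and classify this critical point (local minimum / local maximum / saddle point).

∇J = (4v - 4, 4u - 6w + 5, -6v + 6w + 5); substituting (-1, 1, 1/6) gives ∇J = (0, 0, 0), so (-1, 1, 1/6) is indeed a critical point.
The Hessian is constant: H = [[0, 4, 0], [4, 0, -6], [0, -6, 6]].
Leading principal minors: Δ₁ = 0, Δ₂ = -16, Δ₃ = -96.
The minors fit neither the all-positive nor the alternating-sign pattern, so H is indefinite: a saddle point.

saddle point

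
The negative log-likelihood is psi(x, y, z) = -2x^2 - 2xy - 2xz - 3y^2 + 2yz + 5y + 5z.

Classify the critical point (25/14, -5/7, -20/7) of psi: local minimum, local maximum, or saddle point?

saddle point

The Hessian is constant: H = [[-4, -2, -2], [-2, -6, 2], [-2, 2, 0]].
Leading principal minors: Δ₁ = -4, Δ₂ = 20, Δ₃ = 56.
The minors fit neither the all-positive nor the alternating-sign pattern, so H is indefinite: a saddle point.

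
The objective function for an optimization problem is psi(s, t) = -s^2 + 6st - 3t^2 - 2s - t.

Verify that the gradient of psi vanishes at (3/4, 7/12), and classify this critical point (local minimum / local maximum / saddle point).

∇psi = (-2s + 6t - 2, 6s - 6t - 1); substituting (3/4, 7/12) gives ∇psi = (0, 0), so (3/4, 7/12) is indeed a critical point.
The Hessian of psi is constant: H = [[-2, 6], [6, -6]].
det(H) = (-2)·(-6) − 6² = -24.
Since det(H) < 0, H is indefinite and the critical point is a saddle point.

saddle point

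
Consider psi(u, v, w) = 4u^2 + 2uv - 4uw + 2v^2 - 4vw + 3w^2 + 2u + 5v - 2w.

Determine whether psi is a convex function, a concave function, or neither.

convex

psi is quadratic, so its Hessian is the constant matrix H = [[8, 2, -4], [2, 4, -4], [-4, -4, 6]].
Leading principal minors: 8, 28, 40.
All positive ⇒ H ≻ 0 ⇒ convex.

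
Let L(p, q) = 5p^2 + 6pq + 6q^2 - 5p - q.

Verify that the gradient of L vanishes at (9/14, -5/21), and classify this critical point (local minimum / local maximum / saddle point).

∇L = (10p + 6q - 5, 6p + 12q - 1); substituting (9/14, -5/21) gives ∇L = (0, 0), so (9/14, -5/21) is indeed a critical point.
The Hessian of L is constant: H = [[10, 6], [6, 12]].
det(H) = 10·12 − 6² = 84.
det(H) > 0 and tr(H) = 22 > 0, so H is positive definite and the point is a local minimum.

local minimum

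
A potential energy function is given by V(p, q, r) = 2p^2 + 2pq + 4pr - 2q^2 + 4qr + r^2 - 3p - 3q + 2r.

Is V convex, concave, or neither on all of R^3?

V is quadratic, so its Hessian is the constant matrix H = [[4, 2, 4], [2, -4, 4], [4, 4, 2]].
Leading principal minors: 4, -20, 24.
Neither pattern holds ⇒ H is indefinite ⇒ neither convex nor concave.

neither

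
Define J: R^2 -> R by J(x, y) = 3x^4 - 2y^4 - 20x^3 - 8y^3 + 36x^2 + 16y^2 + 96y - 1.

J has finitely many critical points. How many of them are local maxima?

J separates as a function of x plus a function of y, so ∇J=0 decouples.
∂J/∂x = 12x(x - 3)(x - 2) = 0 at x ∈ {0, 2, 3}; ∂J/∂y = -8(y - 2)(y + 2)(y + 3) = 0 at y ∈ {-3, -2, 2}.
The Hessian is diagonal: diag(J_xx, J_yy). Second derivatives: J_xx(0)=72, J_xx(2)=-24, J_xx(3)=36; J_yy(-3)=-40, J_yy(-2)=32, J_yy(2)=-160.
Local maxima occur where both diagonal entries negative: (2, -3), (2, 2). Count: 2.

2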